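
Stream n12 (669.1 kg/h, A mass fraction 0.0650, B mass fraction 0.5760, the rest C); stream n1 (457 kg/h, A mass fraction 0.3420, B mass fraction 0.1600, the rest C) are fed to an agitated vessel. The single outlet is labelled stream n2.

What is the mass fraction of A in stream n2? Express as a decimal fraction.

0.1774

Total flow out = 669.1 + 457 = 1126.1 kg/h.
A in = 669.1×0.065 + 457×0.342 = 199.79 kg/h.
A mass fraction in n2 = 199.79/1126.1 = 0.1774.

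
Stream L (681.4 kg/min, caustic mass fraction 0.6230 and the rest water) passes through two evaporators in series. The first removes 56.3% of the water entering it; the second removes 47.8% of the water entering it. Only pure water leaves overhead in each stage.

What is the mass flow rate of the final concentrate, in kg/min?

water in feed = 681.4×0.377 = 256.89 kg/min.
After stage 1: water left = (1−0.563)×256.89 = 112.26; stream total = 536.77 kg/min.
After stage 2: water left = (1−0.478)×112.26 = 58.6; final concentrate = 483.11 kg/min.

483.1 kg/min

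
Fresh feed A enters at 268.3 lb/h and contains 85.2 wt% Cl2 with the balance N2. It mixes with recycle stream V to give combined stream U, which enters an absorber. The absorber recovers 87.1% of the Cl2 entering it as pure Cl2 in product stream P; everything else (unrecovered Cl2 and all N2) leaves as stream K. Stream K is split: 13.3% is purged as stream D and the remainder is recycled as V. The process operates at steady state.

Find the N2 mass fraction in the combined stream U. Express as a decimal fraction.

N2 enters only via A and leaves only via the purge: 268.3×0.148 = 0.133×(N2 in K), and the absorber passes all N2, so N2 in U = N2 in K = 298.56 lb/h.
Cl2 in U: m_A = 268.3×0.852 + (1−0.133)·(1−0.871)·m_A, so m_A = 228.59/0.8882 = 257.38 lb/h.
U = 257.38 + 298.56 = 555.94 lb/h.
N2 fraction in U = 298.56/555.94 = 0.5370.

0.5370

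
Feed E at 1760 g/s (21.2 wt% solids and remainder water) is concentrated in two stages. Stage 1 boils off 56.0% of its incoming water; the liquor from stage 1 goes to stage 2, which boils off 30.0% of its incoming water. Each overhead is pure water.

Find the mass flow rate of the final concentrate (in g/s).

water in feed = 1760×0.788 = 1386.9 g/s.
After stage 1: water left = (1−0.560)×1386.9 = 610.23; stream total = 983.35 g/s.
After stage 2: water left = (1−0.300)×610.23 = 427.16; final concentrate = 800.28 g/s.

800.3 g/s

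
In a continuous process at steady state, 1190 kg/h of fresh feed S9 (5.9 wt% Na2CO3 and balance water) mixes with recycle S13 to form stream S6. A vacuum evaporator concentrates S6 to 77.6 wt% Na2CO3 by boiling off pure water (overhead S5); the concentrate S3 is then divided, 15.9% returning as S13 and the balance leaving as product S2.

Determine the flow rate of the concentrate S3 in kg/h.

107.6 kg/h

Overall Na2CO3 balance (none leaves overhead): Na2CO3 in fresh feed = Na2CO3 in product, i.e. 1190×0.059 = (1−0.159)·S3·0.776.
S3 = 70.21/(0.776×0.841) = 107.58 kg/h.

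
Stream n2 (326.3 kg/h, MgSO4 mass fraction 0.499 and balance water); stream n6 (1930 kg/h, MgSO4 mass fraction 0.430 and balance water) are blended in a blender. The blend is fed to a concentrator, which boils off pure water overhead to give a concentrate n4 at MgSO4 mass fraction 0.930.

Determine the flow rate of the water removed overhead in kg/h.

MgSO4 entering = 326.3×0.499 + 1930×0.430 = 992.72 kg/h.
All MgSO4 reports to n4, so n4 = 992.72/0.930 = 1067.4 kg/h.
Total feed = 2256.3 kg/h; overhead = 2256.3 − 1067.4 = 1188.9 kg/h.

1189 kg/h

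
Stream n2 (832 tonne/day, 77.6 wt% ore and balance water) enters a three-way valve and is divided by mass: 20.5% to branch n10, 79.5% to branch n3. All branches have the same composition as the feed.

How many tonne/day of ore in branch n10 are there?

132.4 tonne/day

Branch n10 total = 0.205×832 = 170.56 tonne/day.
ore in n10 = 0.776×170.56 = 132.35 tonne/day.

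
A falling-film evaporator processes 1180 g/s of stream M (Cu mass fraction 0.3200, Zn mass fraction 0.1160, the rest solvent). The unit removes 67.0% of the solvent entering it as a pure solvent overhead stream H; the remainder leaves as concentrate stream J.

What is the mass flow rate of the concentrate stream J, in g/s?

solvent entering = 1180×0.564 = 665.52 g/s; overhead removed = 0.670×665.52 = 445.9 g/s.
Concentrate = 1180 − 445.9 = 734.1 g/s.

734.1 g/s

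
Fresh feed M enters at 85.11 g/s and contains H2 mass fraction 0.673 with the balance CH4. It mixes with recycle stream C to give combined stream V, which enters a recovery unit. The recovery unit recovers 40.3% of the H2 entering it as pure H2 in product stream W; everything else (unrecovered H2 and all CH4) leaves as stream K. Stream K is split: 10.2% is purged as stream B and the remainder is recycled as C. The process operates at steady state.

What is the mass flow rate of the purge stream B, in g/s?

CH4 enters only via M and leaves only via the purge: 85.11×0.327 = 0.102×(CH4 in K), and the recovery unit passes all CH4, so CH4 in V = CH4 in K = 272.85 g/s.
H2 in V: m_A = 85.11×0.673 + (1−0.102)·(1−0.403)·m_A, so m_A = 57.279/0.4639 = 123.47 g/s.
K = (1−0.403)×123.47 + 272.85 = 346.57 g/s.
Purge B = 0.102×346.57 = 35.35 g/s.

35.35 g/s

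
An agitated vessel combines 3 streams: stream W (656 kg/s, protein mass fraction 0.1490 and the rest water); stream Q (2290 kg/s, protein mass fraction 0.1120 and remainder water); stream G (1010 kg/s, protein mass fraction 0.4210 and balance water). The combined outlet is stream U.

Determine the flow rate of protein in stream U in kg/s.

protein out = protein in = 656×0.149 + 2290×0.112 + 1010×0.421 = 779.43 kg/s.

779.4 kg/s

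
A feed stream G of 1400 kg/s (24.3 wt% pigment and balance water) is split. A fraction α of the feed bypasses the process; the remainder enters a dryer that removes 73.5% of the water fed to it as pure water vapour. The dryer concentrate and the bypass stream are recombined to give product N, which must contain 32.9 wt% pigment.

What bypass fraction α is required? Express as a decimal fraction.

0.530

All 1400×0.243 = 340.2 kg/s of pigment reaches N, so N = 340.2/0.329 = 1034 kg/s and vapour = 365.96 kg/s.
The evaporator receives (1−α)·1400 of feed at 0.757 water and removes 0.735 of that water:
0.735×0.757×(1−α)×1400 = 365.96
(1−α) = 365.96/778.95 = 0.4698;  α = 0.5302.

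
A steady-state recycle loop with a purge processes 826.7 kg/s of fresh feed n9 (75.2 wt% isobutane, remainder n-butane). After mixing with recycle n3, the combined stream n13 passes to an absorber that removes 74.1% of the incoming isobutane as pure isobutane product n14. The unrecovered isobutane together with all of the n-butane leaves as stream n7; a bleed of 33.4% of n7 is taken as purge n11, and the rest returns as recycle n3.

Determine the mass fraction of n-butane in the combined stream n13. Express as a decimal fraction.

0.450

n-butane enters only via n9 and leaves only via the purge: 826.7×0.248 = 0.334×(n-butane in n7), and the absorber passes all n-butane, so n-butane in n13 = n-butane in n7 = 613.84 kg/s.
isobutane in n13: m_A = 826.7×0.752 + (1−0.334)·(1−0.741)·m_A, so m_A = 621.68/0.8275 = 751.27 kg/s.
n13 = 751.27 + 613.84 = 1365.1 kg/s.
n-butane fraction in n13 = 613.84/1365.1 = 0.450.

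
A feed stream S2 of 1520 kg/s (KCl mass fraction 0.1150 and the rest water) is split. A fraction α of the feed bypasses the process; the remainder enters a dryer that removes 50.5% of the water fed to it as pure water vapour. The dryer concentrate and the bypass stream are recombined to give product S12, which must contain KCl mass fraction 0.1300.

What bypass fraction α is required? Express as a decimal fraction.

0.742

All 1520×0.115 = 174.8 kg/s of KCl reaches S12, so S12 = 174.8/0.130 = 1344.6 kg/s and vapour = 175.38 kg/s.
The evaporator receives (1−α)·1520 of feed at 0.885 water and removes 0.505 of that water:
0.505×0.885×(1−α)×1520 = 175.38
(1−α) = 175.38/679.33 = 0.2582;  α = 0.7418.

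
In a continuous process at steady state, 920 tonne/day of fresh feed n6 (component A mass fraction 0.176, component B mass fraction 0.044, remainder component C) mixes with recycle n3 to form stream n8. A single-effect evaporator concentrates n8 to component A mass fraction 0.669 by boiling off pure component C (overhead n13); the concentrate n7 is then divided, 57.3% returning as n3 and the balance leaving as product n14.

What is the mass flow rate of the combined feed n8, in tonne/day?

Overall component A balance (none leaves overhead): component A in fresh feed = component A in product, i.e. 920×0.176 = (1−0.573)·n7·0.669.
n7 = 161.92/(0.669×0.427) = 566.82 tonne/day.
Recycle n3 = 0.573×566.82 = 324.79 tonne/day.
Combined feed n8 = 920 + 324.79 = 1244.8 tonne/day.

1245 tonne/day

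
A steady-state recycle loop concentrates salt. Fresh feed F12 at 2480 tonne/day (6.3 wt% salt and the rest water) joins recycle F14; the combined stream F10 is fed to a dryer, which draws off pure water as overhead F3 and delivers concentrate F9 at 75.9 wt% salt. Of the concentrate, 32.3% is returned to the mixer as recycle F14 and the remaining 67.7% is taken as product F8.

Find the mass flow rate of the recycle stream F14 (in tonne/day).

Overall salt balance (none leaves overhead): salt in fresh feed = salt in product, i.e. 2480×0.063 = (1−0.323)·F9·0.759.
F9 = 156.24/(0.759×0.677) = 304.06 tonne/day.
Recycle F14 = 0.323×304.06 = 98.212 tonne/day.

98.21 tonne/day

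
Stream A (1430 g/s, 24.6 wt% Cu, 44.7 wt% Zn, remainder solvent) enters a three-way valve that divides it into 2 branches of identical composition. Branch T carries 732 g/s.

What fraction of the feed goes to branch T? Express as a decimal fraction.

Fraction to T = 732/1430 = 0.5119.

0.512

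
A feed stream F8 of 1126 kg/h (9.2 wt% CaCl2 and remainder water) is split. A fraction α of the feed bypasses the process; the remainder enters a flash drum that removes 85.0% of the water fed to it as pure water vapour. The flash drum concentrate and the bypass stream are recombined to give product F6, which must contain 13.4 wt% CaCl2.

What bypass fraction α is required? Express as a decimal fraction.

0.594

All 1126×0.092 = 103.59 kg/h of CaCl2 reaches F6, so F6 = 103.59/0.134 = 773.07 kg/h and vapour = 352.93 kg/h.
The evaporator receives (1−α)·1126 of feed at 0.908 water and removes 0.850 of that water:
0.850×0.908×(1−α)×1126 = 352.93
(1−α) = 352.93/869.05 = 0.4061;  α = 0.5939.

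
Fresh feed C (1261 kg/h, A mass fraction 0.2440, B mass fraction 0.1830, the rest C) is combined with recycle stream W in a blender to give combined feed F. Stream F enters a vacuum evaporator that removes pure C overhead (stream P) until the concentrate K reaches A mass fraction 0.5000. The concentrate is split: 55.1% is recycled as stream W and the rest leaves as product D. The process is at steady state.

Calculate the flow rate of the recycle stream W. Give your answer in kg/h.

755.2 kg/h

Overall A balance (none leaves overhead): A in fresh feed = A in product, i.e. 1261×0.244 = (1−0.551)·K·0.500.
K = 307.68/(0.500×0.449) = 1370.5 kg/h.
Recycle W = 0.551×1370.5 = 755.16 kg/h.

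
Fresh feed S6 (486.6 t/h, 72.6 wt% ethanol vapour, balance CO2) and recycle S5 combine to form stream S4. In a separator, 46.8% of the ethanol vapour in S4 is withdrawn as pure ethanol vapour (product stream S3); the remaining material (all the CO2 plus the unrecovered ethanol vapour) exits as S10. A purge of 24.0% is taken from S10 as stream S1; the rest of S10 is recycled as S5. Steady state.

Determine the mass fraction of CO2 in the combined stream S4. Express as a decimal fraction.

0.484

CO2 enters only via S6 and leaves only via the purge: 486.6×0.274 = 0.240×(CO2 in S10), and the separator passes all CO2, so CO2 in S4 = CO2 in S10 = 555.54 t/h.
ethanol vapour in S4: m_A = 486.6×0.726 + (1−0.240)·(1−0.468)·m_A, so m_A = 353.27/0.5957 = 593.06 t/h.
S4 = 593.06 + 555.54 = 1148.6 t/h.
CO2 fraction in S4 = 555.54/1148.6 = 0.484.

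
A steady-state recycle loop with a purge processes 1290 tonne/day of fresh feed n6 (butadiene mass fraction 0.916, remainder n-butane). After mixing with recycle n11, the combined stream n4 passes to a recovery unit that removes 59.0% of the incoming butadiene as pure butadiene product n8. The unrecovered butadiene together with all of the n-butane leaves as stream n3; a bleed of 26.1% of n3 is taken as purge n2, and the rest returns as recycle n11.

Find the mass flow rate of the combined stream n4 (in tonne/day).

n-butane enters only via n6 and leaves only via the purge: 1290×0.084 = 0.261×(n-butane in n3), and the recovery unit passes all n-butane, so n-butane in n4 = n-butane in n3 = 415.17 tonne/day.
butadiene in n4: m_A = 1290×0.916 + (1−0.261)·(1−0.590)·m_A, so m_A = 1181.6/0.6970 = 1695.3 tonne/day.
n4 = 1695.3 + 415.17 = 2110.5 tonne/day.

2110 tonne/day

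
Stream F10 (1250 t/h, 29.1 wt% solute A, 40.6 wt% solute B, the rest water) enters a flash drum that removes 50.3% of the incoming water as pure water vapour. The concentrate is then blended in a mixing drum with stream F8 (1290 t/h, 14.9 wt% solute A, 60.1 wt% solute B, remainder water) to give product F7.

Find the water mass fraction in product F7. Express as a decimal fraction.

Vapour removed = 0.503×0.303×1250 = 190.51 t/h; concentrate = 1059.5 t/h.
water reaching the mixer = 188.24 (from concentrate) + 1290×0.250 = 510.74 t/h.
Product flow = 1059.5 + 1290 = 2349.5 t/h; water fraction = 0.217.

0.217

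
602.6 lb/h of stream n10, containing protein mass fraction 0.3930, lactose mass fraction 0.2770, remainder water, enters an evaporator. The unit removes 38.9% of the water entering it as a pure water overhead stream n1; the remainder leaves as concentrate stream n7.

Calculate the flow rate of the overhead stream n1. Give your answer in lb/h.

77.36 lb/h

water entering = 602.6×0.330 = 198.86 lb/h; overhead removed = 0.389×198.86 = 77.356 lb/h.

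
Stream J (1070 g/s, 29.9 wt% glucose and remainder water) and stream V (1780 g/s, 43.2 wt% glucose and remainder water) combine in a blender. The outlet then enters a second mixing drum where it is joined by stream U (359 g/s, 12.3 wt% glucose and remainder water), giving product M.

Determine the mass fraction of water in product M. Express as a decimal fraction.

0.647

Overall, product flow = 3209 g/s.
water in = 1070×0.701 + 1780×0.568 + 359×0.877 = 2076 g/s.
water fraction in M = 0.647.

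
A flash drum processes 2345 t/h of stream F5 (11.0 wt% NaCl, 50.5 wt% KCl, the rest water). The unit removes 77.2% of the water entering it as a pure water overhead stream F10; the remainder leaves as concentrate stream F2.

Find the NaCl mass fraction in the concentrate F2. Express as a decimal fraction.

0.1565

NaCl is not removed: 2345×0.110 = 257.95 t/h of NaCl enters F2.
water entering = 2345×0.385 = 902.83 t/h; overhead removed = 0.772×902.83 = 696.98 t/h.
Concentrate = 2345 − 696.98 = 1648 t/h.
Mass fraction = 257.95/1648 = 0.1565.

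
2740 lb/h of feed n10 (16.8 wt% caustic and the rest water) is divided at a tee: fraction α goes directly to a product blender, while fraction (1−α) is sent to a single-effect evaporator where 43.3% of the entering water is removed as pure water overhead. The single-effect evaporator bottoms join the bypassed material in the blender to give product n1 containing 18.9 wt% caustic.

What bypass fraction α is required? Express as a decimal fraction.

All 2740×0.168 = 460.32 lb/h of caustic reaches n1, so n1 = 460.32/0.189 = 2435.6 lb/h and vapour = 304.44 lb/h.
The evaporator receives (1−α)·2740 of feed at 0.832 water and removes 0.433 of that water:
0.433×0.832×(1−α)×2740 = 304.44
(1−α) = 304.44/987.1 = 0.3084;  α = 0.6916.

0.692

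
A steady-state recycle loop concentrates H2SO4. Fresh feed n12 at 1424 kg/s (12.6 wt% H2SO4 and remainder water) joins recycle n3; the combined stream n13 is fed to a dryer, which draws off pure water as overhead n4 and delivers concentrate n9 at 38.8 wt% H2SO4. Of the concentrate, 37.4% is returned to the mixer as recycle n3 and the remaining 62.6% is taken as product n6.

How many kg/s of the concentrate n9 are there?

738.7 kg/s

Overall H2SO4 balance (none leaves overhead): H2SO4 in fresh feed = H2SO4 in product, i.e. 1424×0.126 = (1−0.374)·n9·0.388.
n9 = 179.42/(0.388×0.626) = 738.71 kg/s.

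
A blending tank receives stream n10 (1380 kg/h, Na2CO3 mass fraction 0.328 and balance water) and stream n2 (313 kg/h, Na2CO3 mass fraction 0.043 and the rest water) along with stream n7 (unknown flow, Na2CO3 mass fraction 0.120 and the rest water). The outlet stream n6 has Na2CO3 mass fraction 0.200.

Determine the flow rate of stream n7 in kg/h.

Let n7 be the unknown flow. Total out = 1693 + n7.
Na2CO3 balance: 466.1 + 0.120·n7 = 0.200·(1693 + n7)
(0.120 − 0.200)·n7 = 0.200×1693 − 466.1 = -127.5
n7 = -127.5 / -0.080 = 1593.7 kg/h

1594 kg/h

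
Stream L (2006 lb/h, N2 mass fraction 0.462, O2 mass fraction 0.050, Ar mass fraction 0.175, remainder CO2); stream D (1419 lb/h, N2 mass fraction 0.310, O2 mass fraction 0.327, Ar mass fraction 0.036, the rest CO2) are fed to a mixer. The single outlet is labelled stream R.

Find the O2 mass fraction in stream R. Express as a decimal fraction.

Total flow out = 2006 + 1419 = 3425 lb/h.
O2 in = 2006×0.050 + 1419×0.327 = 564.31 lb/h.
O2 mass fraction in R = 564.31/3425 = 0.165.

0.165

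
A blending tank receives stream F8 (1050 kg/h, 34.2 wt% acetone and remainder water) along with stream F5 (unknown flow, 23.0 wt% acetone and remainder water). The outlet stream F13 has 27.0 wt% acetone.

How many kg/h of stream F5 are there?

Let F5 be the unknown flow. Total out = 1050 + F5.
acetone balance: 359.1 + 0.230·F5 = 0.270·(1050 + F5)
(0.230 − 0.270)·F5 = 0.270×1050 − 359.1 = -75.6
F5 = -75.6 / -0.040 = 1890 kg/h

1890 kg/h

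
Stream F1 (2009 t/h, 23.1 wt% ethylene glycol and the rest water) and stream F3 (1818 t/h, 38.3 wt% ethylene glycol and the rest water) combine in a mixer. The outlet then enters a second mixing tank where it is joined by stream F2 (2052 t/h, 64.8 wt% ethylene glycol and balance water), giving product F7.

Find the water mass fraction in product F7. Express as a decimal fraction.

0.576

Overall, product flow = 5879 t/h.
water in = 2009×0.769 + 1818×0.617 + 2052×0.352 = 3388.9 t/h.
water fraction in F7 = 0.576.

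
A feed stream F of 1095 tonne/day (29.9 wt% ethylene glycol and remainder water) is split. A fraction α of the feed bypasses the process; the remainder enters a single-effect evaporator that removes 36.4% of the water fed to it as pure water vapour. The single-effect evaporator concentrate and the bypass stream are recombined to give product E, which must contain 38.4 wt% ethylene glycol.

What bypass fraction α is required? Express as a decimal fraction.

0.133

All 1095×0.299 = 327.4 tonne/day of ethylene glycol reaches E, so E = 327.4/0.384 = 852.62 tonne/day and vapour = 242.38 tonne/day.
The evaporator receives (1−α)·1095 of feed at 0.701 water and removes 0.364 of that water:
0.364×0.701×(1−α)×1095 = 242.38
(1−α) = 242.38/279.4 = 0.8675;  α = 0.1325.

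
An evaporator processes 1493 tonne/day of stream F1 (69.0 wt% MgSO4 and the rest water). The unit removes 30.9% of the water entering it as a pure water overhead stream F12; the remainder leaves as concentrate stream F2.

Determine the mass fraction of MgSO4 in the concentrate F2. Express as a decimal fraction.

0.763

MgSO4 is not removed: 1493×0.690 = 1030.2 tonne/day of MgSO4 enters F2.
water entering = 1493×0.310 = 462.83 tonne/day; overhead removed = 0.309×462.83 = 143.01 tonne/day.
Concentrate = 1493 − 143.01 = 1350 tonne/day.
Mass fraction = 1030.2/1350 = 0.763.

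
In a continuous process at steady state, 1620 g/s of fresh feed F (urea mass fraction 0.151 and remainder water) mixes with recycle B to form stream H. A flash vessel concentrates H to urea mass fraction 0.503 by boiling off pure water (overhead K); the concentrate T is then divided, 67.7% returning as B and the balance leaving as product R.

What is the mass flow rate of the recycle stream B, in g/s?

Overall urea balance (none leaves overhead): urea in fresh feed = urea in product, i.e. 1620×0.151 = (1−0.677)·T·0.503.
T = 244.62/(0.503×0.323) = 1505.6 g/s.
Recycle B = 0.677×1505.6 = 1019.3 g/s.

1019 g/s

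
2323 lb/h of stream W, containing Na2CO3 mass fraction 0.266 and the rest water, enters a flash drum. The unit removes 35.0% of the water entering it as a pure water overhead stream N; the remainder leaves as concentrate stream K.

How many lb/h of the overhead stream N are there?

596.8 lb/h

water entering = 2323×0.734 = 1705.1 lb/h; overhead removed = 0.350×1705.1 = 596.78 lb/h.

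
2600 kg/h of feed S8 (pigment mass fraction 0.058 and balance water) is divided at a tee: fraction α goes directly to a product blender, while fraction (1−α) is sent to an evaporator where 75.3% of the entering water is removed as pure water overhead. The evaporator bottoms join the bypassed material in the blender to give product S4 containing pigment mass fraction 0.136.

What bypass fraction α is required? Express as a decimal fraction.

0.191

All 2600×0.058 = 150.8 kg/h of pigment reaches S4, so S4 = 150.8/0.136 = 1108.8 kg/h and vapour = 1491.2 kg/h.
The evaporator receives (1−α)·2600 of feed at 0.942 water and removes 0.753 of that water:
0.753×0.942×(1−α)×2600 = 1491.2
(1−α) = 1491.2/1844.2 = 0.8086;  α = 0.1914.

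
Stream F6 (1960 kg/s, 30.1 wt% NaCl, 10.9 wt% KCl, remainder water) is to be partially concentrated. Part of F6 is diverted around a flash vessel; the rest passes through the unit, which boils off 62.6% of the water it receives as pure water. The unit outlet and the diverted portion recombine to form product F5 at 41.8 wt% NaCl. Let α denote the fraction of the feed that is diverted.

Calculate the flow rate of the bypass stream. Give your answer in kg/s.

474.6 kg/s

All 1960×0.301 = 589.96 kg/s of NaCl reaches F5, so F5 = 589.96/0.418 = 1411.4 kg/s and vapour = 548.61 kg/s.
The evaporator receives (1−α)·1960 of feed at 0.590 water and removes 0.626 of that water:
0.626×0.590×(1−α)×1960 = 548.61
(1−α) = 548.61/723.91 = 0.7578;  α = 0.2422.
Bypass flow = 0.2422×1960 = 474.61 kg/s.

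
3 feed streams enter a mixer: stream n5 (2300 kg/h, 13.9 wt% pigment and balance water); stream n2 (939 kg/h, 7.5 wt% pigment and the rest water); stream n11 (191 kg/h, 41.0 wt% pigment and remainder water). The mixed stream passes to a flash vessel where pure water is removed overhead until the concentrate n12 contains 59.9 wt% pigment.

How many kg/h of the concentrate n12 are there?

pigment entering = 2300×0.139 + 939×0.075 + 191×0.410 = 468.44 kg/h.
All pigment reports to n12, so n12 = 468.44/0.599 = 782.03 kg/h.

782 kg/h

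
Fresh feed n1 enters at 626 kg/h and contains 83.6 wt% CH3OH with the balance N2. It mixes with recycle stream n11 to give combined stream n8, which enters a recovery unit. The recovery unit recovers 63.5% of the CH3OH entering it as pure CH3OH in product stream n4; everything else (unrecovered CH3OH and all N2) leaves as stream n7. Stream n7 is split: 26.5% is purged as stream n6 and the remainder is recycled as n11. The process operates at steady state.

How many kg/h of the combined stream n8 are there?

1103 kg/h

N2 enters only via n1 and leaves only via the purge: 626×0.164 = 0.265×(N2 in n7), and the recovery unit passes all N2, so N2 in n8 = N2 in n7 = 387.41 kg/h.
CH3OH in n8: m_A = 626×0.836 + (1−0.265)·(1−0.635)·m_A, so m_A = 523.34/0.7317 = 715.21 kg/h.
n8 = 715.21 + 387.41 = 1102.6 kg/h.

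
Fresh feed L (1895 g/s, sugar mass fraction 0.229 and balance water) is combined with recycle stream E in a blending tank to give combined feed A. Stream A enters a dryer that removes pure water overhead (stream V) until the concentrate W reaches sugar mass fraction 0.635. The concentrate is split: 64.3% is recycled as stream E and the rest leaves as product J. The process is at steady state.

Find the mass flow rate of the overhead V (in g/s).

1212 g/s

Overall sugar balance (none leaves overhead): sugar in fresh feed = sugar in product, i.e. 1895×0.229 = (1−0.643)·W·0.635.
W = 433.96/(0.635×0.357) = 1914.3 g/s.
Recycle E = 0.643×1914.3 = 1230.9 g/s.
Combined feed A = 1895 + 1230.9 = 3125.9 g/s.
Overhead V = A − W = 3125.9 − 1914.3 = 1211.6 g/s.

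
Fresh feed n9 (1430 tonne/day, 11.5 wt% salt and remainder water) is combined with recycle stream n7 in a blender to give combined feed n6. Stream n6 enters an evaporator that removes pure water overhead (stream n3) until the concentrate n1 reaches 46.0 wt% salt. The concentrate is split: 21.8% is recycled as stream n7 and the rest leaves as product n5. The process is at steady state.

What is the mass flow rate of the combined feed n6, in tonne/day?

1530 tonne/day

Overall salt balance (none leaves overhead): salt in fresh feed = salt in product, i.e. 1430×0.115 = (1−0.218)·n1·0.460.
n1 = 164.45/(0.460×0.782) = 457.16 tonne/day.
Recycle n7 = 0.218×457.16 = 99.661 tonne/day.
Combined feed n6 = 1430 + 99.661 = 1529.7 tonne/day.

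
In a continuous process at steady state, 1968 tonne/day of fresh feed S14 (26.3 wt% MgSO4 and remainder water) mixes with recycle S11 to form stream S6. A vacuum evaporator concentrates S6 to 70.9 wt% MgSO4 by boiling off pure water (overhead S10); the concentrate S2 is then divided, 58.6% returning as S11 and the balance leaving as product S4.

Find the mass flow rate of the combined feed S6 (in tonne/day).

3001 tonne/day

Overall MgSO4 balance (none leaves overhead): MgSO4 in fresh feed = MgSO4 in product, i.e. 1968×0.263 = (1−0.586)·S2·0.709.
S2 = 517.58/(0.709×0.414) = 1763.3 tonne/day.
Recycle S11 = 0.586×1763.3 = 1033.3 tonne/day.
Combined feed S6 = 1968 + 1033.3 = 3001.3 tonne/day.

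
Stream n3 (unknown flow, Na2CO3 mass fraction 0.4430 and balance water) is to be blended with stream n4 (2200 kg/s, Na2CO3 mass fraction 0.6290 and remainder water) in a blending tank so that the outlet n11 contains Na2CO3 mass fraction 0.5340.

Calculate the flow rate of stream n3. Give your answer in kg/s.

2297 kg/s

Let n3 be the unknown flow. Total out = 2200 + n3.
Na2CO3 balance: 1383.8 + 0.443·n3 = 0.534·(2200 + n3)
(0.443 − 0.534)·n3 = 0.534×2200 − 1383.8 = -209
n3 = -209 / -0.091 = 2296.7 kg/s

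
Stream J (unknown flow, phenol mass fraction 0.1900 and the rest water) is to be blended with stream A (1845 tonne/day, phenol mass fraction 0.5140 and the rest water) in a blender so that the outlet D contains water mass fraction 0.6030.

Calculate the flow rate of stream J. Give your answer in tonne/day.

1043 tonne/day

Let J be the unknown flow. Total out = 1845 + J.
water balance: 896.67 + 0.810·J = 0.603·(1845 + J)
(0.810 − 0.603)·J = 0.603×1845 − 896.67 = 215.86
J = 215.86 / 0.207 = 1042.8 tonne/day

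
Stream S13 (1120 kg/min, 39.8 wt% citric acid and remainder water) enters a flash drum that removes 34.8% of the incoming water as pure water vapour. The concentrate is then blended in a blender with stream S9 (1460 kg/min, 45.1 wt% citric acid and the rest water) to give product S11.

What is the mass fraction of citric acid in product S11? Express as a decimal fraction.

Vapour removed = 0.348×0.602×1120 = 234.64 kg/min; concentrate = 885.36 kg/min.
citric acid reaching the mixer = 445.76 (from concentrate) + 1460×0.451 = 1104.2 kg/min.
Product flow = 885.36 + 1460 = 2345.4 kg/min; citric acid fraction = 0.471.

0.471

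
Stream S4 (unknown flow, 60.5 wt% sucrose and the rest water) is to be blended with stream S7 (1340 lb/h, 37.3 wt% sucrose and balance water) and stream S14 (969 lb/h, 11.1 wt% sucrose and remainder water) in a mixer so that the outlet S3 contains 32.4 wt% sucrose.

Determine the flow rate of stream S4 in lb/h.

Let S4 be the unknown flow. Total out = 2309 + S4.
sucrose balance: 607.38 + 0.605·S4 = 0.324·(2309 + S4)
(0.605 − 0.324)·S4 = 0.324×2309 − 607.38 = 140.74
S4 = 140.74 / 0.281 = 500.84 lb/h

500.8 lb/h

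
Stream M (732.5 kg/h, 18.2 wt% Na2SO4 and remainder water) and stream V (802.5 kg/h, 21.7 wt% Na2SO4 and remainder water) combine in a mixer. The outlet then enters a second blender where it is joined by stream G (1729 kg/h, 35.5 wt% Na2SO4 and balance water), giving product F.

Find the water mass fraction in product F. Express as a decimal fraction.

0.718

Overall, product flow = 3264 kg/h.
water in = 732.5×0.818 + 802.5×0.783 + 1729×0.645 = 2342.7 kg/h.
water fraction in F = 0.718.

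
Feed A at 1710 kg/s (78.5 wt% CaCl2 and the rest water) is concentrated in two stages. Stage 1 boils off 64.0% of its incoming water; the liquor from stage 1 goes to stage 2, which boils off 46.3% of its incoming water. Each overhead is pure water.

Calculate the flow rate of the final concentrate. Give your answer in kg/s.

water in feed = 1710×0.215 = 367.65 kg/s.
After stage 1: water left = (1−0.640)×367.65 = 132.35; stream total = 1474.7 kg/s.
After stage 2: water left = (1−0.463)×132.35 = 71.074; final concentrate = 1413.4 kg/s.

1413 kg/s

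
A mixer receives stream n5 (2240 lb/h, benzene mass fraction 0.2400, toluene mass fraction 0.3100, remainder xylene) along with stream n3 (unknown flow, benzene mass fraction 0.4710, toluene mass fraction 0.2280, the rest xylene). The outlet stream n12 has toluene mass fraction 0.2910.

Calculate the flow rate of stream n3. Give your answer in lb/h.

675.6 lb/h

Let n3 be the unknown flow. Total out = 2240 + n3.
toluene balance: 694.4 + 0.228·n3 = 0.291·(2240 + n3)
(0.228 − 0.291)·n3 = 0.291×2240 − 694.4 = -42.56
n3 = -42.56 / -0.063 = 675.56 lb/h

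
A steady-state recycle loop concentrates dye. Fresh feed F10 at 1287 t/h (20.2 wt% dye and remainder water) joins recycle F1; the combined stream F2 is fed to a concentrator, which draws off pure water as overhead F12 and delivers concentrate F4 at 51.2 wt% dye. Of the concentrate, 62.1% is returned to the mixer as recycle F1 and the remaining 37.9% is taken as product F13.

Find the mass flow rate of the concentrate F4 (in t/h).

1340 t/h

Overall dye balance (none leaves overhead): dye in fresh feed = dye in product, i.e. 1287×0.202 = (1−0.621)·F4·0.512.
F4 = 259.97/(0.512×0.379) = 1339.7 t/h.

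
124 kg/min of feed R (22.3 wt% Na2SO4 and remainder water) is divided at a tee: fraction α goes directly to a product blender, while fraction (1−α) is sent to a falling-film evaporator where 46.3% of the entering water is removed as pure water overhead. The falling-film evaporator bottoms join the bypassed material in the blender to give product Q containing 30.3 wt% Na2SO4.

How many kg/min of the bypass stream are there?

32.99 kg/min

All 124×0.223 = 27.652 kg/min of Na2SO4 reaches Q, so Q = 27.652/0.303 = 91.261 kg/min and vapour = 32.739 kg/min.
The evaporator receives (1−α)·124 of feed at 0.777 water and removes 0.463 of that water:
0.463×0.777×(1−α)×124 = 32.739
(1−α) = 32.739/44.609 = 0.7339;  α = 0.2661.
Bypass flow = 0.2661×124 = 32.995 kg/min.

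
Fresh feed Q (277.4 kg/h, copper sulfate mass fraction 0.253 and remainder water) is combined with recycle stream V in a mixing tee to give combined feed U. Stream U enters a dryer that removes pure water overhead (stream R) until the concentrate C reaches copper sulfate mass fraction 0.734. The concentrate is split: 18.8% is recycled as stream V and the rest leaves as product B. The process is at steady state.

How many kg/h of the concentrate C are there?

117.8 kg/h

Overall copper sulfate balance (none leaves overhead): copper sulfate in fresh feed = copper sulfate in product, i.e. 277.4×0.253 = (1−0.188)·C·0.734.
C = 70.182/(0.734×0.812) = 117.75 kg/h.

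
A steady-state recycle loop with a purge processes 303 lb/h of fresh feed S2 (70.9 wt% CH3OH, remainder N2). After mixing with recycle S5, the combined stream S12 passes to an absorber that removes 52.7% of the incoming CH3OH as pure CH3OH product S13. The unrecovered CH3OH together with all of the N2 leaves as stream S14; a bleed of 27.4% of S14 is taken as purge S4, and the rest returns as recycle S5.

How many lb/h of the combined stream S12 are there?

649 lb/h

N2 enters only via S2 and leaves only via the purge: 303×0.291 = 0.274×(N2 in S14), and the absorber passes all N2, so N2 in S12 = N2 in S14 = 321.8 lb/h.
CH3OH in S12: m_A = 303×0.709 + (1−0.274)·(1−0.527)·m_A, so m_A = 214.83/0.6566 = 327.18 lb/h.
S12 = 327.18 + 321.8 = 648.98 lb/h.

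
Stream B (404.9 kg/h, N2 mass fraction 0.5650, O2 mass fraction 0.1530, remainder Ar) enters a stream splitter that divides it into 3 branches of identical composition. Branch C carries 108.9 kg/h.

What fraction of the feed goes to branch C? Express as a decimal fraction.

Fraction to C = 108.9/404.9 = 0.2690.

0.269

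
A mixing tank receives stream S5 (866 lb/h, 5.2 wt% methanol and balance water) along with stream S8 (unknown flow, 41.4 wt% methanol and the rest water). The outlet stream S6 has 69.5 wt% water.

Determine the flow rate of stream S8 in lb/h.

Let S8 be the unknown flow. Total out = 866 + S8.
water balance: 820.97 + 0.586·S8 = 0.695·(866 + S8)
(0.586 − 0.695)·S8 = 0.695×866 − 820.97 = -219.1
S8 = -219.1 / -0.109 = 2010.1 lb/h

2010 lb/h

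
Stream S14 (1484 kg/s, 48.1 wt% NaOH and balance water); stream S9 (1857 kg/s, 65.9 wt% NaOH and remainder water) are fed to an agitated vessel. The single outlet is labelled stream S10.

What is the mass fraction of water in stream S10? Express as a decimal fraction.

0.4201

Total flow out = 1484 + 1857 = 3341 kg/s.
water in = 1484×0.519 + 1857×0.341 = 1403.4 kg/s.
water mass fraction in S10 = 1403.4/3341 = 0.4201.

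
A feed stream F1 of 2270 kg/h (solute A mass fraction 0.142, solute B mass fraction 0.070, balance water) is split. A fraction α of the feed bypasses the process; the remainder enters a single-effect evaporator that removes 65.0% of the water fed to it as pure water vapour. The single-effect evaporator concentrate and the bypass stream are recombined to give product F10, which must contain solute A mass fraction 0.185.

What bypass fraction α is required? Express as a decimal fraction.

0.546

All 2270×0.142 = 322.34 kg/h of solute A reaches F10, so F10 = 322.34/0.185 = 1742.4 kg/h and vapour = 527.62 kg/h.
The evaporator receives (1−α)·2270 of feed at 0.788 water and removes 0.650 of that water:
0.650×0.788×(1−α)×2270 = 527.62
(1−α) = 527.62/1162.7 = 0.4538;  α = 0.5462.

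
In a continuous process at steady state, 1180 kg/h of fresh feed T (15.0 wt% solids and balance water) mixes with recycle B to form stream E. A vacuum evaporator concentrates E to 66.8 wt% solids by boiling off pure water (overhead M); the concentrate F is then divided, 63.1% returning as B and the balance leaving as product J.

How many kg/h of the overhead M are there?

Overall solids balance (none leaves overhead): solids in fresh feed = solids in product, i.e. 1180×0.150 = (1−0.631)·F·0.668.
F = 177/(0.668×0.369) = 718.08 kg/h.
Recycle B = 0.631×718.08 = 453.11 kg/h.
Combined feed E = 1180 + 453.11 = 1633.1 kg/h.
Overhead M = E − F = 1633.1 − 718.08 = 915.03 kg/h.

915 kg/h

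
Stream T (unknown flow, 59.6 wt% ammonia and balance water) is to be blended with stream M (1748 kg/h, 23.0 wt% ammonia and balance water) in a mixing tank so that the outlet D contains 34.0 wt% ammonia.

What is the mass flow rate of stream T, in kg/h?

751.1 kg/h

Let T be the unknown flow. Total out = 1748 + T.
ammonia balance: 402.04 + 0.596·T = 0.340·(1748 + T)
(0.596 − 0.340)·T = 0.340×1748 − 402.04 = 192.28
T = 192.28 / 0.256 = 751.09 kg/h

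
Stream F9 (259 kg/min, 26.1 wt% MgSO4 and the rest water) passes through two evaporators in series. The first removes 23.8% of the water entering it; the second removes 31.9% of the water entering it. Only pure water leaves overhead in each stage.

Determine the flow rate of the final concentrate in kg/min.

water in feed = 259×0.739 = 191.4 kg/min.
After stage 1: water left = (1−0.238)×191.4 = 145.85; stream total = 213.45 kg/min.
After stage 2: water left = (1−0.319)×145.85 = 99.322; final concentrate = 166.92 kg/min.

166.9 kg/min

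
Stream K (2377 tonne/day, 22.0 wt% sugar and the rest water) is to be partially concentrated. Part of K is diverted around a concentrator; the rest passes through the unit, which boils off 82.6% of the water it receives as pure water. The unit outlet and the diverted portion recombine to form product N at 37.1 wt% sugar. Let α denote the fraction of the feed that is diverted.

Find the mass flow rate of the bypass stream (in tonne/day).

875.4 tonne/day

All 2377×0.220 = 522.94 tonne/day of sugar reaches N, so N = 522.94/0.371 = 1409.5 tonne/day and vapour = 967.46 tonne/day.
The evaporator receives (1−α)·2377 of feed at 0.780 water and removes 0.826 of that water:
0.826×0.780×(1−α)×2377 = 967.46
(1−α) = 967.46/1531.5 = 0.6317;  α = 0.3683.
Bypass flow = 0.3683×2377 = 875.39 tonne/day.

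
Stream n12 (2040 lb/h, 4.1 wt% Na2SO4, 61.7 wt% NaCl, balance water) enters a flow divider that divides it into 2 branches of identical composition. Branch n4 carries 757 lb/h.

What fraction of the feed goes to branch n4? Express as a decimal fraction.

0.371

Fraction to n4 = 757/2040 = 0.3711.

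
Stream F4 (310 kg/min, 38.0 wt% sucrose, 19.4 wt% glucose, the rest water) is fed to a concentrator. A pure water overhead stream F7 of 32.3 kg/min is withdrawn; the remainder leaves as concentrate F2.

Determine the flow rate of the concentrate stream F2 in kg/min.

277.7 kg/min

Concentrate = 310 − 32.3 = 277.7 kg/min.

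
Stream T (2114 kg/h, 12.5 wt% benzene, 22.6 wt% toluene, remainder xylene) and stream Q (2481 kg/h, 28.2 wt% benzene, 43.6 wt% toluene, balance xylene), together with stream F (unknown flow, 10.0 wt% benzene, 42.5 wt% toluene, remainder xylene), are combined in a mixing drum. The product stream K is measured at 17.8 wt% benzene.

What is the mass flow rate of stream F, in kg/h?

Let F be the unknown flow. Total out = 4595 + F.
benzene balance: 963.89 + 0.100·F = 0.178·(4595 + F)
(0.100 − 0.178)·F = 0.178×4595 − 963.89 = -145.98
F = -145.98 / -0.078 = 1871.6 kg/h

1872 kg/h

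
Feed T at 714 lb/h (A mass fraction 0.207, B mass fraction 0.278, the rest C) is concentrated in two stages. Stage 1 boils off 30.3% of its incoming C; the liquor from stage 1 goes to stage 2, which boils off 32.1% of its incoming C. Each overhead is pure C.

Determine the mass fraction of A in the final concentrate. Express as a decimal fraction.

C in feed = 714×0.515 = 367.71 lb/h.
After stage 1: C left = (1−0.303)×367.71 = 256.29; stream total = 602.58 lb/h.
After stage 2: C left = (1−0.321)×256.29 = 174.02; final concentrate = 520.31 lb/h.
A fraction = 147.8/520.31 = 0.284.

0.284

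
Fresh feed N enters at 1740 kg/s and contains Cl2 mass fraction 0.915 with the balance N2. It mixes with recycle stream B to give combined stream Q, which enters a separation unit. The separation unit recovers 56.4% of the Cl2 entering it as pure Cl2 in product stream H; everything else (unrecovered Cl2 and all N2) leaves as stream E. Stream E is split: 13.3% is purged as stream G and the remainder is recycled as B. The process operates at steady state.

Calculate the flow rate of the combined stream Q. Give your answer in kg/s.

3672 kg/s

N2 enters only via N and leaves only via the purge: 1740×0.085 = 0.133×(N2 in E), and the separation unit passes all N2, so N2 in Q = N2 in E = 1112 kg/s.
Cl2 in Q: m_A = 1740×0.915 + (1−0.133)·(1−0.564)·m_A, so m_A = 1592.1/0.6220 = 2559.7 kg/s.
Q = 2559.7 + 1112 = 3671.7 kg/s.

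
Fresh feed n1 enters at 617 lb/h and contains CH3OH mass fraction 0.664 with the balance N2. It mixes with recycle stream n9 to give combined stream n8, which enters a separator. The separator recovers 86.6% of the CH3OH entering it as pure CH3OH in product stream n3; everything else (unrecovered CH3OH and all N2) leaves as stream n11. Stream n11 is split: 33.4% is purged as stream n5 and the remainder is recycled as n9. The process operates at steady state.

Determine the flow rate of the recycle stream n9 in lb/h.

453.5 lb/h

N2 enters only via n1 and leaves only via the purge: 617×0.336 = 0.334×(N2 in n11), and the separator passes all N2, so N2 in n8 = N2 in n11 = 620.69 lb/h.
CH3OH in n8: m_A = 617×0.664 + (1−0.334)·(1−0.866)·m_A, so m_A = 409.69/0.9108 = 449.83 lb/h.
n11 = (1−0.866)×449.83 + 620.69 = 680.97 lb/h.
Recycle n9 = (1−0.334)×680.97 = 453.53 lb/h.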